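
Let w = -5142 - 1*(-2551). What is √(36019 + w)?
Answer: 2*√8357 ≈ 182.83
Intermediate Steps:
w = -2591 (w = -5142 + 2551 = -2591)
√(36019 + w) = √(36019 - 2591) = √33428 = 2*√8357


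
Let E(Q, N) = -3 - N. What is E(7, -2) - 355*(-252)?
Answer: 89459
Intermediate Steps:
E(7, -2) - 355*(-252) = (-3 - 1*(-2)) - 355*(-252) = (-3 + 2) + 89460 = -1 + 89460 = 89459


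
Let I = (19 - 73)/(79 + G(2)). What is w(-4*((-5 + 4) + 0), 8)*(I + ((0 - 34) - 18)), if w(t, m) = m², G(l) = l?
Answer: -10112/3 ≈ -3370.7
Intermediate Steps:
I = -⅔ (I = (19 - 73)/(79 + 2) = -54/81 = -54*1/81 = -⅔ ≈ -0.66667)
w(-4*((-5 + 4) + 0), 8)*(I + ((0 - 34) - 18)) = 8²*(-⅔ + ((0 - 34) - 18)) = 64*(-⅔ + (-34 - 18)) = 64*(-⅔ - 52) = 64*(-158/3) = -10112/3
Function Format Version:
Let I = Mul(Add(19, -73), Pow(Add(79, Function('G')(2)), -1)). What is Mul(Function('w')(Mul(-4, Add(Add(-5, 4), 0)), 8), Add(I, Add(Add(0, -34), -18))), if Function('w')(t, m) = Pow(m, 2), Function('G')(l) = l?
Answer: Rational(-10112, 3) ≈ -3370.7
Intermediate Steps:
I = Rational(-2, 3) (I = Mul(Add(19, -73), Pow(Add(79, 2), -1)) = Mul(-54, Pow(81, -1)) = Mul(-54, Rational(1, 81)) = Rational(-2, 3) ≈ -0.66667)
Mul(Function('w')(Mul(-4, Add(Add(-5, 4), 0)), 8), Add(I, Add(Add(0, -34), -18))) = Mul(Pow(8, 2), Add(Rational(-2, 3), Add(Add(0, -34), -18))) = Mul(64, Add(Rational(-2, 3), Add(-34, -18))) = Mul(64, Add(Rational(-2, 3), -52)) = Mul(64, Rational(-158, 3)) = Rational(-10112, 3)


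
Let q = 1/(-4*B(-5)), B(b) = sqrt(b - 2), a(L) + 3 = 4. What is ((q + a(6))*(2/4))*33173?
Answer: 33173/2 + 4739*I*sqrt(7)/8 ≈ 16587.0 + 1567.3*I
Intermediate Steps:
a(L) = 1 (a(L) = -3 + 4 = 1)
B(b) = sqrt(-2 + b)
q = I*sqrt(7)/28 (q = 1/(-4*sqrt(-2 - 5)) = 1/(-4*I*sqrt(7)) = I*sqrt(7)/28 ≈ 0.094491*I)
((q + a(6))*(2/4))*33173 = ((I*sqrt(7)/28 + 1)*(2/4))*33173 = ((1 + I*sqrt(7)/28)*(2*(1/4)))*33173 = ((1 + I*sqrt(7)/28)*(1/2))*33173 = (1/2 + I*sqrt(7)/56)*33173 = 33173/2 + 4739*I*sqrt(7)/8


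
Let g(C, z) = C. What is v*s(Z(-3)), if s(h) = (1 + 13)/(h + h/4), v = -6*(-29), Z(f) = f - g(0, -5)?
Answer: -3248/5 ≈ -649.60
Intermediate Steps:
Z(f) = f (Z(f) = f - 1*0 = f + 0 = f)
v = 174
s(h) = 56/(5*h) (s(h) = 14/(h + h*(¼)) = 14/(h + h/4) = 14/((5*h/4)) = 14*(4/(5*h)) = 56/(5*h))
v*s(Z(-3)) = 174*((56/5)/(-3)) = 174*((56/5)*(-⅓)) = 174*(-56/15) = -3248/5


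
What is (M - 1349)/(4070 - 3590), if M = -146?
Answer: -299/96 ≈ -3.1146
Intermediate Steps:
(M - 1349)/(4070 - 3590) = (-146 - 1349)/(4070 - 3590) = -1495/480 = -1495*1/480 = -299/96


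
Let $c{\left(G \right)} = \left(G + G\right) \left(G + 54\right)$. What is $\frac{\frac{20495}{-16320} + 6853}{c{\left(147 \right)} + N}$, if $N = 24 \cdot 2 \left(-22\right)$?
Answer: $\frac{22364093}{189436032} \approx 0.11806$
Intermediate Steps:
$c{\left(G \right)} = 2 G \left(54 + G\right)$
$N = -1056$ ($N = 48 \left(-22\right) = -1056$)
$\frac{\frac{20495}{-16320} + 6853}{c{\left(147 \right)} + N} = \frac{\frac{20495}{-16320} + 6853}{2 \cdot 147 \left(54 + 147\right) - 1056} = \frac{20495 \left(- \frac{1}{16320}\right) + 6853}{2 \cdot 147 \cdot 201 - 1056} = \frac{- \frac{4099}{3264} + 6853}{59094 - 1056} = \frac{22364093}{3264 \cdot 58038} = \frac{22364093}{3264} \cdot \frac{1}{58038} = \frac{22364093}{189436032}$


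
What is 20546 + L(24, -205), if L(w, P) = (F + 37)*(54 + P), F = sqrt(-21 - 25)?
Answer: 14959 - 151*I*sqrt(46) ≈ 14959.0 - 1024.1*I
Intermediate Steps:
F = I*sqrt(46) (F = sqrt(-46) = I*sqrt(46) ≈ 6.7823*I)
L(w, P) = (37 + I*sqrt(46))*(54 + P) (L(w, P) = (I*sqrt(46) + 37)*(54 + P) = (37 + I*sqrt(46))*(54 + P))
20546 + L(24, -205) = 20546 + (1998 + 37*(-205) + 54*I*sqrt(46) + I*(-205)*sqrt(46)) = 20546 + (1998 - 7585 + 54*I*sqrt(46) - 205*I*sqrt(46)) = 20546 + (-5587 - 151*I*sqrt(46)) = 14959 - 151*I*sqrt(46)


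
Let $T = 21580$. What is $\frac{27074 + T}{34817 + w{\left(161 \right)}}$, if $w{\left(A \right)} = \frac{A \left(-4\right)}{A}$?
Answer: $\frac{48654}{34813} \approx 1.3976$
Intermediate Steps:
$w{\left(A \right)} = -4$ ($w{\left(A \right)} = \frac{\left(-4\right) A}{A} = -4$)
$\frac{27074 + T}{34817 + w{\left(161 \right)}} = \frac{27074 + 21580}{34817 - 4} = \frac{48654}{34813}$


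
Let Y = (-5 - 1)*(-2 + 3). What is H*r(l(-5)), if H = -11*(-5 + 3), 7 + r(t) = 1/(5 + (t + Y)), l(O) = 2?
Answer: -132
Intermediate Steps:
Y = -6 (Y = -6*1 = -6)
r(t) = -7 + 1/(-1 + t) (r(t) = -7 + 1/(5 + (t - 6)) = -7 + 1/(5 + (-6 + t)) = -7 + 1/(-1 + t))
H = 22 (H = -11*(-2) = 22)
H*r(l(-5)) = 22*((8 - 7*2)/(-1 + 2)) = 22*((8 - 14)/1) = 22*(1*(-6)) = 22*(-6) = -132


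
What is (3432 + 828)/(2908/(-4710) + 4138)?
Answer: 2508075/2435884 ≈ 1.0296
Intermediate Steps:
(3432 + 828)/(2908/(-4710) + 4138) = 4260/(2908*(-1/4710) + 4138) = 4260/(-1454/2355 + 4138) = 4260/(9743536/2355) = 4260*(2355/9743536) = 2508075/2435884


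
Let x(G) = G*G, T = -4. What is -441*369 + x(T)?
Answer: -162713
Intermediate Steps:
x(G) = G**2
-441*369 + x(T) = -441*369 + (-4)**2 = -162729 + 16 = -162713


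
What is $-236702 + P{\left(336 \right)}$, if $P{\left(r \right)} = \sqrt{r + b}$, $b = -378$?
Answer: $-236702 + i \sqrt{42} \approx -2.367 \cdot 10^{5} + 6.4807 i$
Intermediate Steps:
$P{\left(r \right)} = \sqrt{-378 + r}$ ($P{\left(r \right)} = \sqrt{r - 378} = \sqrt{-378 + r}$)
$-236702 + P{\left(336 \right)} = -236702 + \sqrt{-378 + 336} = -236702 + \sqrt{-42} = -236702 + i \sqrt{42}$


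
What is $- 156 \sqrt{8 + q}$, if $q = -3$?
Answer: $- 156 \sqrt{5} \approx -348.83$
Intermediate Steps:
$- 156 \sqrt{8 + q} = - 156 \sqrt{8 - 3} = - 156 \sqrt{5}$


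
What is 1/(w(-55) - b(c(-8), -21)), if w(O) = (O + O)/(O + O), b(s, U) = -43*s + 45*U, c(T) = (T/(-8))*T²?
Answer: 1/3698 ≈ 0.00027042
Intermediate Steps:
c(T) = -T³/8 (c(T) = (T*(-⅛))*T² = (-T/8)*T² = -T³/8)
w(O) = 1 (w(O) = (2*O)/((2*O)) = (2*O)*(1/(2*O)) = 1)
1/(w(-55) - b(c(-8), -21)) = 1/(1 - (-(-43)*(-8)³/8 + 45*(-21))) = 1/(1 - (-(-43)*(-512)/8 - 945)) = 1/(1 - (-43*64 - 945)) = 1/(1 - (-2752 - 945)) = 1/(1 - 1*(-3697)) = 1/(1 + 3697) = 1/3698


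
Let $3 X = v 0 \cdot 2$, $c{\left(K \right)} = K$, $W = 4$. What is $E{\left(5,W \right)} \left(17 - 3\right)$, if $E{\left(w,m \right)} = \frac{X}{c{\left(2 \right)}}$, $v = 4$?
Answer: $0$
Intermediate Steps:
$X = 0$ ($X = \frac{4 \cdot 0 \cdot 2}{3} = \frac{0 \cdot 2}{3} = \frac{1}{3} \cdot 0 = 0$)
$E{\left(w,m \right)} = 0$ ($E{\left(w,m \right)} = \frac{0}{2} = 0 \cdot \frac{1}{2} = 0$)
$E{\left(5,W \right)} \left(17 - 3\right) = 0 \left(17 - 3\right) = 0 \cdot 14 = 0$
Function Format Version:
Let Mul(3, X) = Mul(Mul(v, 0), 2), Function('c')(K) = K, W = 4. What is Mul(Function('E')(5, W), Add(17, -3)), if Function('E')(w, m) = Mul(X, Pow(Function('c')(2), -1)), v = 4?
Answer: 0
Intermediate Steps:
X = 0 (X = Mul(Rational(1, 3), Mul(Mul(4, 0), 2)) = Mul(Rational(1, 3), Mul(0, 2)) = Mul(Rational(1, 3), 0) = 0)
Function('E')(w, m) = 0 (Function('E')(w, m) = Mul(0, Pow(2, -1)) = Mul(0, Rational(1, 2)) = 0)
Mul(Function('E')(5, W), Add(17, -3)) = Mul(0, Add(17, -3)) = Mul(0, 14) = 0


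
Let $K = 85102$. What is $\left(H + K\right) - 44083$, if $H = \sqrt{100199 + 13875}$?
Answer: $41019 + \sqrt{114074} \approx 41357.0$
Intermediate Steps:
$H = \sqrt{114074} \approx 337.75$
$\left(H + K\right) - 44083 = \left(\sqrt{114074} + 85102\right) - 44083 = \left(85102 + \sqrt{114074}\right) - 44083 = 41019 + \sqrt{114074}$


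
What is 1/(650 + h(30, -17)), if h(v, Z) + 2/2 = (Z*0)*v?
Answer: 1/649 ≈ 0.0015408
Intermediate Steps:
h(v, Z) = -1 (h(v, Z) = -1 + (Z*0)*v = -1 + 0*v = -1 + 0 = -1)
1/(650 + h(30, -17)) = 1/(650 - 1) = 1/649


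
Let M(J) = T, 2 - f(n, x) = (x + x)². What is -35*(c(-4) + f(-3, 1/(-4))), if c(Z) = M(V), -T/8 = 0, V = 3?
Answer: -245/4 ≈ -61.250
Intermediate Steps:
f(n, x) = 2 - 4*x² (f(n, x) = 2 - (x + x)² = 2 - (2*x)² = 2 - 4*x²)
T = 0 (T = -8*0 = 0)
M(J) = 0
c(Z) = 0
-35*(c(-4) + f(-3, 1/(-4))) = -35*(0 + (2 - 4*(1/(-4))²)) = -35*(0 + (2 - 4*(-¼)²)) = -35*(0 + (2 - 4*1/16)) = -35*(0 + (2 - ¼)) = -35*(0 + 7/4) = -35*7/4 = -245/4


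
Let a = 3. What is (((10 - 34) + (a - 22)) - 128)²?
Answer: 29241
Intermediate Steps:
(((10 - 34) + (a - 22)) - 128)² = (((10 - 34) + (3 - 22)) - 128)² = ((-24 - 19) - 128)² = (-43 - 128)² = (-171)² = 29241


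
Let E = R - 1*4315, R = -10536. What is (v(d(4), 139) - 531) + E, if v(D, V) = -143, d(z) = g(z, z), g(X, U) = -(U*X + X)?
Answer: -15525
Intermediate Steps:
g(X, U) = -X - U*X (g(X, U) = -(X + U*X) = -X - U*X)
d(z) = -z*(1 + z)
E = -14851 (E = -10536 - 1*4315 = -10536 - 4315 = -14851)
(v(d(4), 139) - 531) + E = (-143 - 531) - 14851 = -674 - 14851 = -15525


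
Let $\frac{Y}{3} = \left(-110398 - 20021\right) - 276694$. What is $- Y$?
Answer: $1221339$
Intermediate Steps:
$Y = -1221339$ ($Y = 3 \left(\left(-110398 - 20021\right) - 276694\right) = 3 \left(-130419 - 276694\right) = 3 \left(-407113\right) = -1221339$)
$- Y = \left(-1\right) \left(-1221339\right) = 1221339$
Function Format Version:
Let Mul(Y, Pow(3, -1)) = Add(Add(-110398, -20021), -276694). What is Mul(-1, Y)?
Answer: 1221339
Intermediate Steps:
Y = -1221339 (Y = Mul(3, Add(Add(-110398, -20021), -276694)) = Mul(3, Add(-130419, -276694)) = Mul(3, -407113) = -1221339)
Mul(-1, Y) = Mul(-1, -1221339) = 1221339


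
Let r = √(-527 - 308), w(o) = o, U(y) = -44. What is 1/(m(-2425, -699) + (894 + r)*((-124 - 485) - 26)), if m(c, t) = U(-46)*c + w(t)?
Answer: I/(-461689*I + 635*√835) ≈ -2.1625e-6 + 8.5947e-8*I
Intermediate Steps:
r = I*√835 (r = √(-835) = I*√835 ≈ 28.896*I)
m(c, t) = t - 44*c (m(c, t) = -44*c + t = t - 44*c)
1/(m(-2425, -699) + (894 + r)*((-124 - 485) - 26)) = 1/((-699 - 44*(-2425)) + (894 + I*√835)*((-124 - 485) - 26)) = 1/((-699 + 106700) + (894 + I*√835)*(-609 - 26)) = 1/(106001 + (894 + I*√835)*(-635)) = 1/(106001 + (-567690 - 635*I*√835)) = 1/(-461689 - 635*I*√835)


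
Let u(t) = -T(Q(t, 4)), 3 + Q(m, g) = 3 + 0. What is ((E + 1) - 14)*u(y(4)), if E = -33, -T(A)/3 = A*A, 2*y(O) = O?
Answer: 0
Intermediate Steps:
Q(m, g) = 0 (Q(m, g) = -3 + (3 + 0) = -3 + 3 = 0)
y(O) = O/2
T(A) = -3*A**2 (T(A) = -3*A*A = -3*A**2)
u(t) = 0 (u(t) = -(-3)*0**2 = -(-3)*0 = -1*0 = 0)
((E + 1) - 14)*u(y(4)) = ((-33 + 1) - 14)*0 = (-32 - 14)*0 = -46*0 = 0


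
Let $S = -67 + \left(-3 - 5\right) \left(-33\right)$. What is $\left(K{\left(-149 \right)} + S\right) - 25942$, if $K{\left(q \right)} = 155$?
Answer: $-25590$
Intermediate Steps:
$S = 197$ ($S = -67 + \left(-3 - 5\right) \left(-33\right) = -67 - -264 = -67 + 264 = 197$)
$\left(K{\left(-149 \right)} + S\right) - 25942 = \left(155 + 197\right) - 25942 = 352 - 25942 = -25590$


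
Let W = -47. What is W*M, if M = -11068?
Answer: 520196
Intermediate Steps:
W*M = -47*(-11068) = 520196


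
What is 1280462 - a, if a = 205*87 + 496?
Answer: 1262131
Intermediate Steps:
a = 18331 (a = 17835 + 496 = 18331)
1280462 - a = 1280462 - 1*18331 = 1280462 - 18331 = 1262131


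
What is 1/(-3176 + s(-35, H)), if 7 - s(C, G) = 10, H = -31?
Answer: -1/3179 ≈ -0.00031456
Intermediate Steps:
s(C, G) = -3 (s(C, G) = 7 - 1*10 = 7 - 10 = -3)
1/(-3176 + s(-35, H)) = 1/(-3176 - 3) = 1/(-3179) = -1/3179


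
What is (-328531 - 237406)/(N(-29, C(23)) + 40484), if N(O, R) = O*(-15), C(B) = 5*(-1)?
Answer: -565937/40919 ≈ -13.831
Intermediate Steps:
C(B) = -5
N(O, R) = -15*O
(-328531 - 237406)/(N(-29, C(23)) + 40484) = (-328531 - 237406)/(-15*(-29) + 40484) = -565937/(435 + 40484) = -565937/40919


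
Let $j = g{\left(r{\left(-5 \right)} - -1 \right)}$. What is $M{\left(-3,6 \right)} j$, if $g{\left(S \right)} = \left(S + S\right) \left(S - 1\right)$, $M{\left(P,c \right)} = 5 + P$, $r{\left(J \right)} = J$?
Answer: $80$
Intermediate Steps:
$g{\left(S \right)} = 2 S \left(-1 + S\right)$
$j = 40$ ($j = 2 \left(-5 - -1\right) \left(-1 - 4\right) = 2 \left(-5 + 1\right) \left(-1 + \left(-5 + 1\right)\right) = 2 \left(-4\right) \left(-1 - 4\right) = 2 \left(-4\right) \left(-5\right) = 40$)
$M{\left(-3,6 \right)} j = \left(5 - 3\right) 40 = 2 \cdot 40 = 80$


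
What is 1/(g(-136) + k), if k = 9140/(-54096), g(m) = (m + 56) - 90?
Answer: -13524/2301365 ≈ -0.0058765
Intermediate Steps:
g(m) = -34 + m (g(m) = (56 + m) - 90 = -34 + m)
k = -2285/13524 (k = 9140*(-1/54096) = -2285/13524 ≈ -0.16896)
1/(g(-136) + k) = 1/((-34 - 136) - 2285/13524) = 1/(-170 - 2285/13524) = 1/(-2301365/13524) = -13524/2301365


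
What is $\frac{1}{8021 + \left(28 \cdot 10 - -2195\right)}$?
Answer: $\frac{1}{10496} \approx 9.5274 \cdot 10^{-5}$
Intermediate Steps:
$\frac{1}{8021 + \left(28 \cdot 10 - -2195\right)} = \frac{1}{8021 + \left(280 + 2195\right)} = \frac{1}{8021 + 2475} = \frac{1}{10496}$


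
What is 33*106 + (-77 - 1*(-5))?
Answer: 3426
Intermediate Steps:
33*106 + (-77 - 1*(-5)) = 3498 + (-77 + 5) = 3498 - 72 = 3426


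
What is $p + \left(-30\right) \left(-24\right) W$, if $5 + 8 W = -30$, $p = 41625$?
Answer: $38475$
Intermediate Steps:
$W = - \frac{35}{8}$ ($W = - \frac{5}{8} + \frac{1}{8} \left(-30\right) = - \frac{5}{8} - \frac{15}{4} = - \frac{35}{8} \approx -4.375$)
$p + \left(-30\right) \left(-24\right) W = 41625 + \left(-30\right) \left(-24\right) \left(- \frac{35}{8}\right) = 41625 + 720 \left(- \frac{35}{8}\right) = 41625 - 3150 = 38475$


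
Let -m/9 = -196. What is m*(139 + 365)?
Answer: 889056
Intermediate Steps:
m = 1764 (m = -9*(-196) = 1764)
m*(139 + 365) = 1764*(139 + 365) = 1764*504 = 889056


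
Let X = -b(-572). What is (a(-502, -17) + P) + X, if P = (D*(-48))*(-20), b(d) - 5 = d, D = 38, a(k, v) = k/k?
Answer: 37048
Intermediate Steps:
a(k, v) = 1
b(d) = 5 + d
X = 567 (X = -(5 - 572) = -1*(-567) = 567)
P = 36480 (P = (38*(-48))*(-20) = -1824*(-20) = 36480)
(a(-502, -17) + P) + X = (1 + 36480) + 567 = 36481 + 567 = 37048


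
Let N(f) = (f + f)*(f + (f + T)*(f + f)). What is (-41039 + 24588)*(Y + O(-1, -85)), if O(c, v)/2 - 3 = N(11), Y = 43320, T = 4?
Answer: -959586830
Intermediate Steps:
N(f) = 2*f*(f + 2*f*(4 + f)) (N(f) = (f + f)*(f + (f + 4)*(f + f)) = (2*f)*(f + (4 + f)*(2*f)) = (2*f)*(f + 2*f*(4 + f)) = 2*f*(f + 2*f*(4 + f)))
O(c, v) = 15010 (O(c, v) = 6 + 2*(11**2*(18 + 4*11)) = 6 + 2*(121*(18 + 44)) = 6 + 2*(121*62) = 6 + 2*7502 = 6 + 15004 = 15010)
(-41039 + 24588)*(Y + O(-1, -85)) = (-41039 + 24588)*(43320 + 15010) = -16451*58330 = -959586830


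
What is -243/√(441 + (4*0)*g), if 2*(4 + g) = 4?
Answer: -81/7 ≈ -11.571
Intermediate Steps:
g = -2 (g = -4 + (½)*4 = -4 + 2 = -2)
-243/√(441 + (4*0)*g) = -243/√(441 + (4*0)*(-2)) = -243/√(441 + 0*(-2)) = -243/√(441 + 0) = -243/(√441) = -243/21 = -243*1/21 = -81/7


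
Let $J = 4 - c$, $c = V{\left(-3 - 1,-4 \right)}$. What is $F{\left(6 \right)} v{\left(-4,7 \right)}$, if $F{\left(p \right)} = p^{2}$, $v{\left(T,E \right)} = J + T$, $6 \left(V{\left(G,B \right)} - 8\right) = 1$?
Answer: $-294$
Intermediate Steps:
$V{\left(G,B \right)} = \frac{49}{6}$ ($V{\left(G,B \right)} = 8 + \frac{1}{6} \cdot 1 = 8 + \frac{1}{6} = \frac{49}{6}$)
$c = \frac{49}{6} \approx 8.1667$
$J = - \frac{25}{6}$ ($J = 4 - \frac{49}{6} = - \frac{25}{6} \approx -4.1667$)
$v{\left(T,E \right)} = - \frac{25}{6} + T$
$F{\left(6 \right)} v{\left(-4,7 \right)} = 6^{2} \left(- \frac{25}{6} - 4\right) = 36 \left(- \frac{49}{6}\right) = -294$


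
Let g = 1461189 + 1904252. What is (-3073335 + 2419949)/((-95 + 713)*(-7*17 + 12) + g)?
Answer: -653386/3299315 ≈ -0.19804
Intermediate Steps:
g = 3365441
(-3073335 + 2419949)/((-95 + 713)*(-7*17 + 12) + g) = (-3073335 + 2419949)/((-95 + 713)*(-7*17 + 12) + 3365441) = -653386/(618*(-119 + 12) + 3365441) = -653386/(618*(-107) + 3365441) = -653386/(-66126 + 3365441) = -653386/3299315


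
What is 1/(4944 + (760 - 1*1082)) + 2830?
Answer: 13080261/4622 ≈ 2830.0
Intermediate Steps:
1/(4944 + (760 - 1*1082)) + 2830 = 1/(4944 + (760 - 1082)) + 2830 = 1/(4944 - 322) + 2830 = 1/4622 + 2830 = 13080261/4622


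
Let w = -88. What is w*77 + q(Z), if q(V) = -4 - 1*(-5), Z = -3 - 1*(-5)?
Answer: -6775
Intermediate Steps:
Z = 2 (Z = -3 + 5 = 2)
q(V) = 1 (q(V) = -4 + 5 = 1)
w*77 + q(Z) = -88*77 + 1 = -6776 + 1 = -6775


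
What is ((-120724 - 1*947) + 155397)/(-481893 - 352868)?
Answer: -33726/834761 ≈ -0.040402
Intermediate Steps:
((-120724 - 1*947) + 155397)/(-481893 - 352868) = ((-120724 - 947) + 155397)/(-834761) = (-121671 + 155397)*(-1/834761) = 33726*(-1/834761) = -33726/834761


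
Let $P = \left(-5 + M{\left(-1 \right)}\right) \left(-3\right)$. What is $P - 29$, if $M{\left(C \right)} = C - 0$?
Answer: $-11$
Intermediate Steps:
$M{\left(C \right)} = C$ ($M{\left(C \right)} = C + 0 = C$)
$P = 18$ ($P = \left(-5 - 1\right) \left(-3\right) = \left(-6\right) \left(-3\right) = 18$)
$P - 29 = 18 - 29 = -11$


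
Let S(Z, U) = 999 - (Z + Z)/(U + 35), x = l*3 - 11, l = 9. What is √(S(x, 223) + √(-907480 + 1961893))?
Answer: √(16622295 + 49923*√117157)/129 ≈ 45.008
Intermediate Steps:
x = 16 (x = 9*3 - 11 = 27 - 11 = 16)
S(Z, U) = 999 - 2*Z/(35 + U)
√(S(x, 223) + √(-907480 + 1961893)) = √((34965 - 2*16 + 999*223)/(35 + 223) + √(-907480 + 1961893)) = √((34965 - 32 + 222777)/258 + √1054413) = √((1/258)*257710 + 3*√117157) = √(128855/129 + 3*√117157)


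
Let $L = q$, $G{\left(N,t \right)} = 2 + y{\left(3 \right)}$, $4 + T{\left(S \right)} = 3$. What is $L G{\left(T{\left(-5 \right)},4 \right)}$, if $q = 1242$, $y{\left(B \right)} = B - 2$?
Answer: $3726$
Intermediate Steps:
$y{\left(B \right)} = -2 + B$ ($y{\left(B \right)} = B - 2 = -2 + B$)
$T{\left(S \right)} = -1$ ($T{\left(S \right)} = -4 + 3 = -1$)
$G{\left(N,t \right)} = 3$ ($G{\left(N,t \right)} = 2 + \left(-2 + 3\right) = 2 + 1 = 3$)
$L = 1242$
$L G{\left(T{\left(-5 \right)},4 \right)} = 1242 \cdot 3 = 3726$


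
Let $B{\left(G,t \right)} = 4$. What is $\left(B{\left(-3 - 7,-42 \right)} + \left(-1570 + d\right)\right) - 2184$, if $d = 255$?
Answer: $-3495$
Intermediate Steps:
$\left(B{\left(-3 - 7,-42 \right)} + \left(-1570 + d\right)\right) - 2184 = \left(4 + \left(-1570 + 255\right)\right) - 2184 = \left(4 - 1315\right) - 2184 = -1311 - 2184 = -3495$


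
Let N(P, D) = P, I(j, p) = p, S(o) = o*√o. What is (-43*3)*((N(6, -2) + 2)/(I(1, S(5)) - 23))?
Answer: 5934/101 + 1290*√5/101 ≈ 87.312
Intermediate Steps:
S(o) = o^(3/2)
(-43*3)*((N(6, -2) + 2)/(I(1, S(5)) - 23)) = (-43*3)*((6 + 2)/(5^(3/2) - 23)) = -1032/(5*√5 - 23) = -1032/(-23 + 5*√5)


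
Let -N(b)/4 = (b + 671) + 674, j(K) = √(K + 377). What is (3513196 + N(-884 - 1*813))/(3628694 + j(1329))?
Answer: 6376711223588/6583710071965 - 1757302*√1706/6583710071965 ≈ 0.96855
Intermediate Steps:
j(K) = √(377 + K)
N(b) = -5380 - 4*b (N(b) = -4*((b + 671) + 674) = -4*((671 + b) + 674) = -4*(1345 + b) = -5380 - 4*b)
(3513196 + N(-884 - 1*813))/(3628694 + j(1329)) = (3513196 + (-5380 - 4*(-884 - 1*813)))/(3628694 + √(377 + 1329)) = (3513196 + (-5380 - 4*(-884 - 813)))/(3628694 + √1706) = (3513196 + (-5380 - 4*(-1697)))/(3628694 + √1706) = (3513196 + (-5380 + 6788))/(3628694 + √1706) = (3513196 + 1408)/(3628694 + √1706) = 3514604/(3628694 + √1706)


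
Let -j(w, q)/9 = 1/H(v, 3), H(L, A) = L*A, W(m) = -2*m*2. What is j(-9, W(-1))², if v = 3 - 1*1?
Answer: 9/4 ≈ 2.2500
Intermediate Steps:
v = 2 (v = 3 - 1 = 2)
W(m) = -4*m
H(L, A) = A*L
j(w, q) = -3/2 (j(w, q) = -9/(3*2) = -9/6 = -9*⅙ = -3/2)
j(-9, W(-1))² = (-3/2)² = 9/4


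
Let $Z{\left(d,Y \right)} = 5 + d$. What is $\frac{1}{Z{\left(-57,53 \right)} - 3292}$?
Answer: $- \frac{1}{3344} \approx -0.00029904$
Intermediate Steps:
$\frac{1}{Z{\left(-57,53 \right)} - 3292} = \frac{1}{\left(5 - 57\right) - 3292} = \frac{1}{-52 - 3292} = \frac{1}{-3344} = - \frac{1}{3344}$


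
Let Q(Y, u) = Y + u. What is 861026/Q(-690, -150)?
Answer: -430513/420 ≈ -1025.0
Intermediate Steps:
861026/Q(-690, -150) = 861026/(-690 - 150) = 861026/(-840) = 861026*(-1/840) = -430513/420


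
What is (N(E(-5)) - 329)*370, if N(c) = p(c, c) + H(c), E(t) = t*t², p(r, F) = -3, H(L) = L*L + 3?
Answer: 5659520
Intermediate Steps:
H(L) = 3 + L² (H(L) = L² + 3 = 3 + L²)
E(t) = t³
N(c) = c² (N(c) = -3 + (3 + c²) = c²)
(N(E(-5)) - 329)*370 = (((-5)³)² - 329)*370 = ((-125)² - 329)*370 = (15625 - 329)*370 = 15296*370 = 5659520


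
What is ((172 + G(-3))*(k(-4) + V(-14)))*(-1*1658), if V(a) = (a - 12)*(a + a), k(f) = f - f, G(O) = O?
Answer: -203987056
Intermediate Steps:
k(f) = 0
V(a) = 2*a*(-12 + a) (V(a) = (-12 + a)*(2*a) = 2*a*(-12 + a))
((172 + G(-3))*(k(-4) + V(-14)))*(-1*1658) = ((172 - 3)*(0 + 2*(-14)*(-12 - 14)))*(-1*1658) = (169*(0 + 2*(-14)*(-26)))*(-1658) = (169*(0 + 728))*(-1658) = (169*728)*(-1658) = 123032*(-1658) = -203987056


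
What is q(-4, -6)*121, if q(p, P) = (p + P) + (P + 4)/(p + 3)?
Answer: -968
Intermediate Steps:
q(p, P) = P + p + (4 + P)/(3 + p) (q(p, P) = (P + p) + (4 + P)/(3 + p) = P + p + (4 + P)/(3 + p))
q(-4, -6)*121 = ((4 + (-4)**2 + 3*(-4) + 4*(-6) - 6*(-4))/(3 - 4))*121 = ((4 + 16 - 12 - 24 + 24)/(-1))*121 = -1*8*121 = -8*121 = -968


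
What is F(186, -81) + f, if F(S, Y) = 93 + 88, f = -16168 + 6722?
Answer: -9265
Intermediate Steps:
f = -9446
F(S, Y) = 181
F(186, -81) + f = 181 - 9446 = -9265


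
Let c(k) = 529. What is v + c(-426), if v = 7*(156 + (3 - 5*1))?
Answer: 1607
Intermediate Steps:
v = 1078 (v = 7*(156 + (3 - 5)) = 7*(156 - 2) = 7*154 = 1078)
v + c(-426) = 1078 + 529 = 1607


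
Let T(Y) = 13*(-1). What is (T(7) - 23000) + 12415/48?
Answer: -1092209/48 ≈ -22754.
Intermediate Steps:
T(Y) = -13
(T(7) - 23000) + 12415/48 = (-13 - 23000) + 12415/48 = -23013 + 12415*(1/48) = -23013 + 12415/48 = -1092209/48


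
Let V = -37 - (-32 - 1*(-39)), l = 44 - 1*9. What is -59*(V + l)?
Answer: 531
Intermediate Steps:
l = 35 (l = 44 - 9 = 35)
V = -44 (V = -37 - (-32 + 39) = -37 - 1*7 = -37 - 7 = -44)
-59*(V + l) = -59*(-44 + 35) = -59*(-9) = 531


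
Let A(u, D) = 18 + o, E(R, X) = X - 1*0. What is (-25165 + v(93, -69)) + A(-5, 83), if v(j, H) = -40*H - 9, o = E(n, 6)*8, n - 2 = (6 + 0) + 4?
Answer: -22348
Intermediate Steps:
n = 12 (n = 2 + ((6 + 0) + 4) = 2 + (6 + 4) = 2 + 10 = 12)
E(R, X) = X (E(R, X) = X + 0 = X)
o = 48 (o = 6*8 = 48)
A(u, D) = 66 (A(u, D) = 18 + 48 = 66)
v(j, H) = -9 - 40*H
(-25165 + v(93, -69)) + A(-5, 83) = (-25165 + (-9 - 40*(-69))) + 66 = (-25165 + (-9 + 2760)) + 66 = (-25165 + 2751) + 66 = -22414 + 66 = -22348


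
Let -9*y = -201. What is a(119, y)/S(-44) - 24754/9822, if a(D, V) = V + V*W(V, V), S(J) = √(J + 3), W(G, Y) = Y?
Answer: -12377/4911 - 4690*I*√41/369 ≈ -2.5203 - 81.384*I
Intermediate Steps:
y = 67/3 (y = -⅑*(-201) = 67/3 ≈ 22.333)
S(J) = √(3 + J)
a(D, V) = V + V² (a(D, V) = V + V*V = V + V²)
a(119, y)/S(-44) - 24754/9822 = (67*(1 + 67/3)/3)/(√(3 - 44)) - 24754/9822 = ((67/3)*(70/3))/(√(-41)) - 24754*1/9822 = 4690/(9*((I*√41))) - 12377/4911 = 4690*(-I*√41/41)/9 - 12377/4911 = -4690*I*√41/369 - 12377/4911 = -12377/4911 - 4690*I*√41/369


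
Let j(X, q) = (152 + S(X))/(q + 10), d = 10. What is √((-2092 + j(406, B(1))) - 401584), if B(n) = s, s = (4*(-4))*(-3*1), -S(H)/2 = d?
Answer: I*√339489602/29 ≈ 635.35*I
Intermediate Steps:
S(H) = -20 (S(H) = -2*10 = -20)
s = 48 (s = -16*(-3) = 48)
B(n) = 48
j(X, q) = 132/(10 + q) (j(X, q) = (152 - 20)/(q + 10) = 132/(10 + q))
√((-2092 + j(406, B(1))) - 401584) = √((-2092 + 132/(10 + 48)) - 401584) = √((-2092 + 132/58) - 401584) = √((-2092 + 132*(1/58)) - 401584) = √((-2092 + 66/29) - 401584) = √(-60602/29 - 401584) = √(-11706538/29) = I*√339489602/29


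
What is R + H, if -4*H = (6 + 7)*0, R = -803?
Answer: -803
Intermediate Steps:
H = 0 (H = -(6 + 7)*0/4 = -13*0/4 = -¼*0 = 0)
R + H = -803 + 0 = -803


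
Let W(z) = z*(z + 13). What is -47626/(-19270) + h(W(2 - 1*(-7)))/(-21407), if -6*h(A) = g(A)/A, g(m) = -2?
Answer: 302800335619/122516328330 ≈ 2.4715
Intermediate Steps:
W(z) = z*(13 + z)
h(A) = 1/(3*A) (h(A) = -(-1)/(3*A) = 1/(3*A))
-47626/(-19270) + h(W(2 - 1*(-7)))/(-21407) = -47626/(-19270) + (1/(3*(((2 - 1*(-7))*(13 + (2 - 1*(-7)))))))/(-21407) = -47626*(-1/19270) + (1/(3*(((2 + 7)*(13 + (2 + 7))))))*(-1/21407) = 23813/9635 + (1/(3*((9*(13 + 9)))))*(-1/21407) = 23813/9635 + (1/(3*((9*22))))*(-1/21407) = 23813/9635 + ((1/3)/198)*(-1/21407) = 23813/9635 + ((1/3)*(1/198))*(-1/21407) = 23813/9635 + (1/594)*(-1/21407) = 23813/9635 - 1/12715758 = 302800335619/122516328330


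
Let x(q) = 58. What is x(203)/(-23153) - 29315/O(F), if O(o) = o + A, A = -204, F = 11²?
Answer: 678725381/1921699 ≈ 353.19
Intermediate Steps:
F = 121
O(o) = -204 + o (O(o) = o - 204 = -204 + o)
x(203)/(-23153) - 29315/O(F) = 58/(-23153) - 29315/(-204 + 121) = 58*(-1/23153) - 29315/(-83) = -58/23153 - 29315*(-1/83) = -58/23153 + 29315/83 = 678725381/1921699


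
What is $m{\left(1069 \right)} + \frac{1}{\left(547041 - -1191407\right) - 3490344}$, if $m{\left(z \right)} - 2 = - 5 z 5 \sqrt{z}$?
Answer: $\frac{3503791}{1751896} - 26725 \sqrt{1069} \approx -8.7379 \cdot 10^{5}$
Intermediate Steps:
$m{\left(z \right)} = 2 - 25 z^{\frac{3}{2}}$ ($m{\left(z \right)} = 2 + - 5 z 5 \sqrt{z} = 2 + - 25 z \sqrt{z} = 2 - 25 z^{\frac{3}{2}}$)
$m{\left(1069 \right)} + \frac{1}{\left(547041 - -1191407\right) - 3490344} = \left(2 - 25 \cdot 1069^{\frac{3}{2}}\right) + \frac{1}{\left(547041 - -1191407\right) - 3490344} = \left(2 - 25 \cdot 1069 \sqrt{1069}\right) + \frac{1}{\left(547041 + 1191407\right) - 3490344} = \left(2 - 26725 \sqrt{1069}\right) + \frac{1}{1738448 - 3490344} = \left(2 - 26725 \sqrt{1069}\right) + \frac{1}{-1751896} = \left(2 - 26725 \sqrt{1069}\right) - \frac{1}{1751896} = \frac{3503791}{1751896} - 26725 \sqrt{1069}$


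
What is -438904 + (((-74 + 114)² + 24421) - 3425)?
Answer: -416308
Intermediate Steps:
-438904 + (((-74 + 114)² + 24421) - 3425) = -438904 + ((40² + 24421) - 3425) = -438904 + ((1600 + 24421) - 3425) = -438904 + (26021 - 3425) = -438904 + 22596 = -416308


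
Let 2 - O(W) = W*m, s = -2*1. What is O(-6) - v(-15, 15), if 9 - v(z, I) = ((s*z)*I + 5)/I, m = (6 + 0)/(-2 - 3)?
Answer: 242/15 ≈ 16.133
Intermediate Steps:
s = -2
m = -6/5 (m = 6/(-5) = 6*(-⅕) = -6/5 ≈ -1.2000)
v(z, I) = 9 - (5 - 2*I*z)/I (v(z, I) = 9 - ((-2*z)*I + 5)/I = 9 - (-2*I*z + 5)/I = 9 - (5 - 2*I*z)/I)
O(W) = 2 + 6*W/5 (O(W) = 2 - W*(-6)/5 = 2 - (-6)*W/5 = 2 + 6*W/5)
O(-6) - v(-15, 15) = (2 + (6/5)*(-6)) - (9 - 5/15 + 2*(-15)) = (2 - 36/5) - (9 - 5*1/15 - 30) = -26/5 - (9 - ⅓ - 30) = -26/5 - 1*(-64/3) = -26/5 + 64/3 = 242/15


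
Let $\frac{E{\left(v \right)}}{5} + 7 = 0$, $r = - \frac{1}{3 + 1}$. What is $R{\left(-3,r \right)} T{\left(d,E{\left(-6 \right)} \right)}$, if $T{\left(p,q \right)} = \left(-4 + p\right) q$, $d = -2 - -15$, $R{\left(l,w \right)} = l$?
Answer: $945$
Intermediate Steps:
$r = - \frac{1}{4} \approx -0.25$
$E{\left(v \right)} = -35$ ($E{\left(v \right)} = -35 + 5 \cdot 0 = -35 + 0 = -35$)
$d = 13$ ($d = -2 + 15 = 13$)
$T{\left(p,q \right)} = q \left(-4 + p\right)$
$R{\left(-3,r \right)} T{\left(d,E{\left(-6 \right)} \right)} = - 3 \left(- 35 \left(-4 + 13\right)\right) = - 3 \left(\left(-35\right) 9\right) = \left(-3\right) \left(-315\right) = 945$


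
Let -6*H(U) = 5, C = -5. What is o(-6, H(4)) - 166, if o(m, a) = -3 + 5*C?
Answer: -194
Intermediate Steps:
H(U) = -⅚ (H(U) = -⅙*5 = -⅚)
o(m, a) = -28 (o(m, a) = -3 + 5*(-5) = -3 - 25 = -28)
o(-6, H(4)) - 166 = -28 - 166 = -194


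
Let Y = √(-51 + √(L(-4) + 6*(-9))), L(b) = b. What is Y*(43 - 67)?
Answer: -24*√(-51 + I*√58) ≈ -12.762 - 171.87*I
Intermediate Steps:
Y = √(-51 + I*√58) (Y = √(-51 + √(-4 + 6*(-9))) = √(-51 + √(-4 - 54)) = √(-51 + √(-58)) = √(-51 + I*√58) ≈ 0.53174 + 7.1612*I)
Y*(43 - 67) = √(-51 + I*√58)*(43 - 67) = √(-51 + I*√58)*(-24) = -24*√(-51 + I*√58)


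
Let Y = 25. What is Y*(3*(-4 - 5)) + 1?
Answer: -674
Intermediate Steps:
Y*(3*(-4 - 5)) + 1 = 25*(3*(-4 - 5)) + 1 = 25*(3*(-9)) + 1 = 25*(-27) + 1 = -675 + 1 = -674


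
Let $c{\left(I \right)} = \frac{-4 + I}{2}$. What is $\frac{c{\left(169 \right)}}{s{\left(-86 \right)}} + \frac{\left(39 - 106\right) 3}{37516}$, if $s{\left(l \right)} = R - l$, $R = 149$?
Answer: $\frac{609567}{1763252} \approx 0.34571$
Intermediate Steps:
$c{\left(I \right)} = -2 + \frac{I}{2}$ ($c{\left(I \right)} = \left(-4 + I\right) \frac{1}{2} = -2 + \frac{I}{2}$)
$s{\left(l \right)} = 149 - l$
$\frac{c{\left(169 \right)}}{s{\left(-86 \right)}} + \frac{\left(39 - 106\right) 3}{37516} = \frac{-2 + \frac{1}{2} \cdot 169}{149 - -86} + \frac{\left(39 - 106\right) 3}{37516} = \frac{-2 + \frac{169}{2}}{149 + 86} + \left(-67\right) 3 \cdot \frac{1}{37516} = \frac{165}{2 \cdot 235} - \frac{201}{37516} = \frac{165}{2} \cdot \frac{1}{235} - \frac{201}{37516} = \frac{33}{94} - \frac{201}{37516} = \frac{609567}{1763252}$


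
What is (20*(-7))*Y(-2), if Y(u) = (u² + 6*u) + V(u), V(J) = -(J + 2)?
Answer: 1120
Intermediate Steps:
V(J) = -2 - J (V(J) = -(2 + J) = -2 - J)
Y(u) = -2 + u² + 5*u (Y(u) = (u² + 6*u) + (-2 - u) = -2 + u² + 5*u)
(20*(-7))*Y(-2) = (20*(-7))*(-2 + (-2)² + 5*(-2)) = -140*(-2 + 4 - 10) = -140*(-8) = 1120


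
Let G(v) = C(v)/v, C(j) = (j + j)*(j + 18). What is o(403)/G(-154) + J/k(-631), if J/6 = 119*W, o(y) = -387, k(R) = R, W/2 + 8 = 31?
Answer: -8689371/171632 ≈ -50.628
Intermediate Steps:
W = 46 (W = -16 + 2*31 = -16 + 62 = 46)
C(j) = 2*j*(18 + j) (C(j) = (2*j)*(18 + j) = 2*j*(18 + j))
J = 32844 (J = 6*(119*46) = 6*5474 = 32844)
G(v) = 36 + 2*v (G(v) = (2*v*(18 + v))/v = 36 + 2*v)
o(403)/G(-154) + J/k(-631) = -387/(36 + 2*(-154)) + 32844/(-631) = -387/(36 - 308) + 32844*(-1/631) = -387/(-272) - 32844/631 = -387*(-1/272) - 32844/631 = 387/272 - 32844/631 = -8689371/171632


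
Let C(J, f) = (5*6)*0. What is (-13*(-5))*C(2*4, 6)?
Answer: 0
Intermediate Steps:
C(J, f) = 0 (C(J, f) = 30*0 = 0)
(-13*(-5))*C(2*4, 6) = -13*(-5)*0 = 65*0 = 0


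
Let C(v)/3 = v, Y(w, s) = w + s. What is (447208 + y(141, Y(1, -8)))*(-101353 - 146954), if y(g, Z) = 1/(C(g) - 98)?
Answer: -36089585226507/325 ≈ -1.1104e+11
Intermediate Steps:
Y(w, s) = s + w
C(v) = 3*v
y(g, Z) = 1/(-98 + 3*g) (y(g, Z) = 1/(3*g - 98) = 1/(-98 + 3*g))
(447208 + y(141, Y(1, -8)))*(-101353 - 146954) = (447208 + 1/(-98 + 3*141))*(-101353 - 146954) = (447208 + 1/(-98 + 423))*(-248307) = (447208 + 1/325)*(-248307) = (145342601/325)*(-248307) = -36089585226507/325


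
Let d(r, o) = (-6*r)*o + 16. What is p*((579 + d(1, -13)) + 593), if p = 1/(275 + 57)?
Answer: 633/166 ≈ 3.8133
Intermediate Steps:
d(r, o) = 16 - 6*o*r (d(r, o) = -6*o*r + 16 = 16 - 6*o*r)
p = 1/332 ≈ 0.0030120
p*((579 + d(1, -13)) + 593) = ((579 + (16 - 6*(-13)*1)) + 593)/332 = ((579 + (16 + 78)) + 593)/332 = ((579 + 94) + 593)/332 = (673 + 593)/332 = (1/332)*1266 = 633/166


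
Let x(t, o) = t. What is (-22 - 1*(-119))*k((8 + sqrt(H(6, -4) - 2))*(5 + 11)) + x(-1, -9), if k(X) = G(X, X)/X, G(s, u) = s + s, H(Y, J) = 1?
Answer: 193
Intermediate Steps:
G(s, u) = 2*s
k(X) = 2 (k(X) = (2*X)/X = 2)
(-22 - 1*(-119))*k((8 + sqrt(H(6, -4) - 2))*(5 + 11)) + x(-1, -9) = (-22 - 1*(-119))*2 - 1 = (-22 + 119)*2 - 1 = 97*2 - 1 = 194 - 1 = 193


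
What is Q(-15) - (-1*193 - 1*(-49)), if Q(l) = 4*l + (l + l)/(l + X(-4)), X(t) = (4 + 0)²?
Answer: 54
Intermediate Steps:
X(t) = 16 (X(t) = 4² = 16)
Q(l) = 4*l + 2*l/(16 + l) (Q(l) = 4*l + (l + l)/(l + 16) = 4*l + (2*l)/(16 + l) = 4*l + 2*l/(16 + l))
Q(-15) - (-1*193 - 1*(-49)) = 2*(-15)*(33 + 2*(-15))/(16 - 15) - (-1*193 - 1*(-49)) = 2*(-15)*(33 - 30)/1 - (-193 + 49) = 2*(-15)*1*3 - 1*(-144) = -90 + 144 = 54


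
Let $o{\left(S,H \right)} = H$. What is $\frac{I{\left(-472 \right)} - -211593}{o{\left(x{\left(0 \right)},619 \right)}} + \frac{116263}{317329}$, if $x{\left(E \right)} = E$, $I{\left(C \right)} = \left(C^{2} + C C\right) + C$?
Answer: $\frac{208458430478}{196426651} \approx 1061.3$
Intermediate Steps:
$I{\left(C \right)} = C + 2 C^{2}$ ($I{\left(C \right)} = \left(C^{2} + C^{2}\right) + C = 2 C^{2} + C = C + 2 C^{2}$)
$\frac{I{\left(-472 \right)} - -211593}{o{\left(x{\left(0 \right)},619 \right)}} + \frac{116263}{317329} = \frac{- 472 \left(1 + 2 \left(-472\right)\right) - -211593}{619} + \frac{116263}{317329} = \left(- 472 \left(1 - 944\right) + 211593\right) \frac{1}{619} + 116263 \cdot \frac{1}{317329} = \left(\left(-472\right) \left(-943\right) + 211593\right) \frac{1}{619} + \frac{116263}{317329} = \left(445096 + 211593\right) \frac{1}{619} + \frac{116263}{317329} = 656689 \cdot \frac{1}{619} + \frac{116263}{317329} = \frac{656689}{619} + \frac{116263}{317329} = \frac{208458430478}{196426651}$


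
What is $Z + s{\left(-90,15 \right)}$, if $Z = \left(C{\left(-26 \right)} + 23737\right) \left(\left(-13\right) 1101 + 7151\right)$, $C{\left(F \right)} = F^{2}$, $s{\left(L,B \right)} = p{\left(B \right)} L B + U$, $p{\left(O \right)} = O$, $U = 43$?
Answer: $-174866113$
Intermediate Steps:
$s{\left(L,B \right)} = 43 + L B^{2}$ ($s{\left(L,B \right)} = B L B + 43 = L B^{2} + 43 = 43 + L B^{2}$)
$Z = -174845906$ ($Z = \left(\left(-26\right)^{2} + 23737\right) \left(\left(-13\right) 1101 + 7151\right) = \left(676 + 23737\right) \left(-14313 + 7151\right) = 24413 \left(-7162\right) = -174845906$)
$Z + s{\left(-90,15 \right)} = -174845906 + \left(43 - 90 \cdot 15^{2}\right) = -174845906 + \left(43 - 20250\right) = -174845906 - 20207 = -174866113$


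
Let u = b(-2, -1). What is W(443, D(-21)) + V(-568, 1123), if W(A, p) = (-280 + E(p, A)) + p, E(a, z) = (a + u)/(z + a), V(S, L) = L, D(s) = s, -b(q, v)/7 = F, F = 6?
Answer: 346821/422 ≈ 821.85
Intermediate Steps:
b(q, v) = -42 (b(q, v) = -7*6 = -42)
u = -42
E(a, z) = (-42 + a)/(a + z) (E(a, z) = (a - 42)/(z + a) = (-42 + a)/(a + z))
W(A, p) = -280 + p + (-42 + p)/(A + p) (W(A, p) = (-280 + (-42 + p)/(p + A)) + p = (-280 + (-42 + p)/(A + p)) + p = -280 + p + (-42 + p)/(A + p))
W(443, D(-21)) + V(-568, 1123) = (-42 - 21 + (-280 - 21)*(443 - 21))/(443 - 21) + 1123 = (-42 - 21 - 301*422)/422 + 1123 = (-42 - 21 - 127022)/422 + 1123 = (1/422)*(-127085) + 1123 = -127085/422 + 1123 = 346821/422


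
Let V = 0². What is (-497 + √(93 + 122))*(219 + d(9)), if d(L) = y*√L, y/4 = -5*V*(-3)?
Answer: -108843 + 219*√215 ≈ -1.0563e+5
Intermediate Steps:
V = 0
y = 0 (y = 4*(-5*0*(-3)) = 4*(0*(-3)) = 4*0 = 0)
d(L) = 0 (d(L) = 0*√L = 0)
(-497 + √(93 + 122))*(219 + d(9)) = (-497 + √(93 + 122))*(219 + 0) = (-497 + √215)*219 = -108843 + 219*√215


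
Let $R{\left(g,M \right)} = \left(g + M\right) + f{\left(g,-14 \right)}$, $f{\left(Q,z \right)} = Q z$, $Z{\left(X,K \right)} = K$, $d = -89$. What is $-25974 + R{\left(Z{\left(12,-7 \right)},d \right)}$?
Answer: $-25972$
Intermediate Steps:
$R{\left(g,M \right)} = M - 13 g$ ($R{\left(g,M \right)} = \left(g + M\right) + g \left(-14\right) = \left(M + g\right) - 14 g = M - 13 g$)
$-25974 + R{\left(Z{\left(12,-7 \right)},d \right)} = -25974 - -2 = -25974 + \left(-89 + 91\right) = -25974 + 2 = -25972$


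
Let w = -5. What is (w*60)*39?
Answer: -11700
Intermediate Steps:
(w*60)*39 = -5*60*39 = -300*39 = -11700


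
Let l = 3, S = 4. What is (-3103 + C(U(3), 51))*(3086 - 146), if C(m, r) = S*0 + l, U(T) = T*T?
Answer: -9114000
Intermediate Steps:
U(T) = T²
C(m, r) = 3 (C(m, r) = 4*0 + 3 = 0 + 3 = 3)
(-3103 + C(U(3), 51))*(3086 - 146) = (-3103 + 3)*(3086 - 146) = -3100*2940 = -9114000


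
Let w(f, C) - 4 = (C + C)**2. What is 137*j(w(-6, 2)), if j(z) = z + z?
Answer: 5480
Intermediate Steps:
w(f, C) = 4 + 4*C**2 (w(f, C) = 4 + (C + C)**2 = 4 + (2*C)**2 = 4 + 4*C**2)
j(z) = 2*z
137*j(w(-6, 2)) = 137*(2*(4 + 4*2**2)) = 137*(2*(4 + 4*4)) = 137*(2*(4 + 16)) = 137*(2*20) = 137*40 = 5480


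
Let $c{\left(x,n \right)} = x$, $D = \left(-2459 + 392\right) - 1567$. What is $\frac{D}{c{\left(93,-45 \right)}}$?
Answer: $- \frac{3634}{93} \approx -39.075$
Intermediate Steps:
$D = -3634$ ($D = -2067 - 1567 = -3634$)
$\frac{D}{c{\left(93,-45 \right)}} = - \frac{3634}{93}$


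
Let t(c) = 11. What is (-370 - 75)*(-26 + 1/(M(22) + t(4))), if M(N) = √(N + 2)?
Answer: 1117395/97 + 890*√6/97 ≈ 11542.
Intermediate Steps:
M(N) = √(2 + N)
(-370 - 75)*(-26 + 1/(M(22) + t(4))) = (-370 - 75)*(-26 + 1/(√(2 + 22) + 11)) = -445*(-26 + 1/(√24 + 11)) = -445*(-26 + 1/(2*√6 + 11)) = -445*(-26 + 1/(11 + 2*√6)) = 11570 - 445/(11 + 2*√6)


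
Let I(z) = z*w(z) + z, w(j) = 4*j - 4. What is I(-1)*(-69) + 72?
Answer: -411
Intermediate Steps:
w(j) = -4 + 4*j
I(z) = z + z*(-4 + 4*z) (I(z) = z*(-4 + 4*z) + z = z + z*(-4 + 4*z))
I(-1)*(-69) + 72 = -(-3 + 4*(-1))*(-69) + 72 = -(-3 - 4)*(-69) + 72 = -1*(-7)*(-69) + 72 = 7*(-69) + 72 = -483 + 72 = -411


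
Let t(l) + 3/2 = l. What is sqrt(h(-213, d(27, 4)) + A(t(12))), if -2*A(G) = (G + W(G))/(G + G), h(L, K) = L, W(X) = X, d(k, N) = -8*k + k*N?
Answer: I*sqrt(854)/2 ≈ 14.612*I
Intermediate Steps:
d(k, N) = -8*k + N*k
t(l) = -3/2 + l
A(G) = -1/2 (A(G) = -(G + G)/(2*(G + G)) = -2*G/(2*(2*G)) = -2*G*1/(2*G)/2 = -1/2*1 = -1/2)
sqrt(h(-213, d(27, 4)) + A(t(12))) = sqrt(-213 - 1/2) = sqrt(-427/2) = I*sqrt(854)/2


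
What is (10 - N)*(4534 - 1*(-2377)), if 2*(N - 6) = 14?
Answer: -20733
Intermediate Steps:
N = 13 (N = 6 + (½)*14 = 6 + 7 = 13)
(10 - N)*(4534 - 1*(-2377)) = (10 - 1*13)*(4534 - 1*(-2377)) = (10 - 13)*(4534 + 2377) = -3*6911 = -20733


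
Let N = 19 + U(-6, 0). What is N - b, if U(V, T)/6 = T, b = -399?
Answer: 418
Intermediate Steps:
U(V, T) = 6*T
N = 19 (N = 19 + 6*0 = 19 + 0 = 19)
N - b = 19 - 1*(-399) = 19 + 399 = 418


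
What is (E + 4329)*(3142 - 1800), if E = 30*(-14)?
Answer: 5245878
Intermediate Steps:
E = -420
(E + 4329)*(3142 - 1800) = (-420 + 4329)*(3142 - 1800) = 3909*1342 = 5245878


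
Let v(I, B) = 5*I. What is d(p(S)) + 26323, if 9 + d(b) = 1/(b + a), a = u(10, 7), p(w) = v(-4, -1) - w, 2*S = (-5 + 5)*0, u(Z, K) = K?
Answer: 342081/13 ≈ 26314.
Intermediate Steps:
S = 0 (S = ((-5 + 5)*0)/2 = (0*0)/2 = (1/2)*0 = 0)
p(w) = -20 - w (p(w) = 5*(-4) - w = -20 - w)
a = 7
d(b) = -9 + 1/(7 + b) (d(b) = -9 + 1/(b + 7) = -9 + 1/(7 + b))
d(p(S)) + 26323 = (-62 - 9*(-20 - 1*0))/(7 + (-20 - 1*0)) + 26323 = (-62 - 9*(-20 + 0))/(7 + (-20 + 0)) + 26323 = (-62 - 9*(-20))/(7 - 20) + 26323 = (-62 + 180)/(-13) + 26323 = -1/13*118 + 26323 = -118/13 + 26323 = 342081/13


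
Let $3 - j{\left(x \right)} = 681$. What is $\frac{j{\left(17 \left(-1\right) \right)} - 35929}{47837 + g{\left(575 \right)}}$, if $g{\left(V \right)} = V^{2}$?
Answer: $- \frac{36607}{378462} \approx -0.096726$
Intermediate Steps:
$j{\left(x \right)} = -678$ ($j{\left(x \right)} = 3 - 681 = -678$)
$\frac{j{\left(17 \left(-1\right) \right)} - 35929}{47837 + g{\left(575 \right)}} = \frac{-678 - 35929}{47837 + 575^{2}} = - \frac{36607}{47837 + 330625} = - \frac{36607}{378462}$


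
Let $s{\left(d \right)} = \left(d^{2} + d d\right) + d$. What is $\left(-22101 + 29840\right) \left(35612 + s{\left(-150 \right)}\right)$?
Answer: $622695418$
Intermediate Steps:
$s{\left(d \right)} = d + 2 d^{2}$ ($s{\left(d \right)} = \left(d^{2} + d^{2}\right) + d = 2 d^{2} + d = d + 2 d^{2}$)
$\left(-22101 + 29840\right) \left(35612 + s{\left(-150 \right)}\right) = \left(-22101 + 29840\right) \left(35612 - 150 \left(1 + 2 \left(-150\right)\right)\right) = 7739 \left(35612 - 150 \left(1 - 300\right)\right) = 7739 \left(35612 - -44850\right) = 7739 \left(35612 + 44850\right) = 7739 \cdot 80462 = 622695418$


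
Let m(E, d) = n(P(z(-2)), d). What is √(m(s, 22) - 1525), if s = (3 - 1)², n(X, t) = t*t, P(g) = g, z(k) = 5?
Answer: I*√1041 ≈ 32.265*I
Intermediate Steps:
n(X, t) = t²
s = 4 (s = 2² = 4)
m(E, d) = d²
√(m(s, 22) - 1525) = √(22² - 1525) = √(484 - 1525) = √(-1041) = I*√1041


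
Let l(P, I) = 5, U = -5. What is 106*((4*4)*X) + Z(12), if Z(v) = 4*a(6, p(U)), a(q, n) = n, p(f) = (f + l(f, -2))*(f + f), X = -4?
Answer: -6784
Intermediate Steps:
p(f) = 2*f*(5 + f) (p(f) = (f + 5)*(f + f) = (5 + f)*(2*f) = 2*f*(5 + f))
Z(v) = 0 (Z(v) = 4*(2*(-5)*(5 - 5)) = 4*(2*(-5)*0) = 4*0 = 0)
106*((4*4)*X) + Z(12) = 106*((4*4)*(-4)) + 0 = 106*(16*(-4)) + 0 = 106*(-64) + 0 = -6784 + 0 = -6784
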